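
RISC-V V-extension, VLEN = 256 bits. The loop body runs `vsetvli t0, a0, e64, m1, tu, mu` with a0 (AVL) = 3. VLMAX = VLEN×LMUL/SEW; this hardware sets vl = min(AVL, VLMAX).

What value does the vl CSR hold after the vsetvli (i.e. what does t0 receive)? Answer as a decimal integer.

VLMAX = VLEN×LMUL/SEW = 256×1/64 = 4
AVL=3 ≤ VLMAX=4, so vl = 3

vl = 3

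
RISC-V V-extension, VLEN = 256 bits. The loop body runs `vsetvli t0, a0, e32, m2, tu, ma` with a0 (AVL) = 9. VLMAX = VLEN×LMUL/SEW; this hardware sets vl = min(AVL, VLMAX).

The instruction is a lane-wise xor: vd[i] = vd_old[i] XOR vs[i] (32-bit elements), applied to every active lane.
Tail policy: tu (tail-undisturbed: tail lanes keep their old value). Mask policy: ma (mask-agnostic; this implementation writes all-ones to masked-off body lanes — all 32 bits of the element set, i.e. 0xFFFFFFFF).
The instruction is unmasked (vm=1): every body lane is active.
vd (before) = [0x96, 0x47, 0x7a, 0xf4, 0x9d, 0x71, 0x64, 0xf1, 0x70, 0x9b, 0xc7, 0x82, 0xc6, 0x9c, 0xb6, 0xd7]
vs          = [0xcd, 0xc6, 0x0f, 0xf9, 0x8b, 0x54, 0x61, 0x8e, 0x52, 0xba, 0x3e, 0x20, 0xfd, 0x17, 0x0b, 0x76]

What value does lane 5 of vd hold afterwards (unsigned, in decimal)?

vd[5] = 37

VLMAX = (256 × 2) / 32 = 16 lanes
vl = min(AVL, VLMAX) = min(9, 16) = 9
vd[0] xor(0x96,0xcd) -> 0x5b
vd[1] xor(0x47,0xc6) -> 0x81
vd[2] xor(0x7a,0x0f) -> 0x75
vd[3] xor(0xf4,0xf9) -> 0x0d
vd[4] xor(0x9d,0x8b) -> 0x16
vd[5] xor(0x71,0x54) -> 0x25
vd[6] xor(0x64,0x61) -> 0x05
vd[7] xor(0xf1,0x8e) -> 0x7f
vd[8] xor(0x70,0x52) -> 0x22
vd[9] tail/keep -> 0x9b
vd[10] tail/keep -> 0xc7
vd[11] tail/keep -> 0x82
vd[12] tail/keep -> 0xc6
vd[13] tail/keep -> 0x9c
vd[14] tail/keep -> 0xb6
vd[15] tail/keep -> 0xd7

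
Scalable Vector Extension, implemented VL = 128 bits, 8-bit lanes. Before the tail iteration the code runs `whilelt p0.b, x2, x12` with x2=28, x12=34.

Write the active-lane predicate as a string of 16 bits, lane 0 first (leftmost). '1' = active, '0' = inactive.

register lanes = 128/8 = 16
active while 28+j < 34, i.e. j ∈ [0,6) capped at 16 ⇒ 6
bits (lane 0 leftmost): 1111110000000000

predicate = 1111110000000000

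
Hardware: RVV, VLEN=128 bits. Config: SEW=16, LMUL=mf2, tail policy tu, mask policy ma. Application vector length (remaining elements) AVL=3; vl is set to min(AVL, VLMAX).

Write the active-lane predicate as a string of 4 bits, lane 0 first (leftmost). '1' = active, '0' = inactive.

predicate = 1110

VLMAX = (128 × 1/2) / 16 = 4 lanes
AVL=3 ≤ VLMAX=4, so vl = 3
bits (lane 0 leftmost): 1110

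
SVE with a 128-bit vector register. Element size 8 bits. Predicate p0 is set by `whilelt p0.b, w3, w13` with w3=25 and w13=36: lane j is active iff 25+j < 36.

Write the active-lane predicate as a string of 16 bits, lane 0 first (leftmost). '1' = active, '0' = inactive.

predicate = 1111111111100000

128-bit reg / 8-bit elem → 16 lanes
active while 25+j < 36, i.e. j ∈ [0,11) capped at 16 ⇒ 11
bits (lane 0 leftmost): 1111111111100000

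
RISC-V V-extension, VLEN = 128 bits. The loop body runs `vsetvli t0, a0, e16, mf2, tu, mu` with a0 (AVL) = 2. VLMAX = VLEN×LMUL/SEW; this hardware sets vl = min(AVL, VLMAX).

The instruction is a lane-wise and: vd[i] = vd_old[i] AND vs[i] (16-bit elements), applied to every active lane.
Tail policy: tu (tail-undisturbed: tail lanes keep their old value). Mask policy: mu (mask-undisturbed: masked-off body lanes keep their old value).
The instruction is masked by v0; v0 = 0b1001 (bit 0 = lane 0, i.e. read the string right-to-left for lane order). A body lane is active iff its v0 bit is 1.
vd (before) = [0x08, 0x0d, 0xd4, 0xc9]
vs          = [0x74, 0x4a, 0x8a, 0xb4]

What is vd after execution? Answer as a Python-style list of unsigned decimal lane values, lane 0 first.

vd = [0, 13, 212, 201]

lanes per group: 128·1/2/16 = 4
AVL=2 ≤ VLMAX=4, so vl = 2
vd[0] and(0x08,0x74) -> 0x00
vd[1] mask-off/keep -> 0x0d
vd[2] tail/keep -> 0xd4
vd[3] tail/keep -> 0xc9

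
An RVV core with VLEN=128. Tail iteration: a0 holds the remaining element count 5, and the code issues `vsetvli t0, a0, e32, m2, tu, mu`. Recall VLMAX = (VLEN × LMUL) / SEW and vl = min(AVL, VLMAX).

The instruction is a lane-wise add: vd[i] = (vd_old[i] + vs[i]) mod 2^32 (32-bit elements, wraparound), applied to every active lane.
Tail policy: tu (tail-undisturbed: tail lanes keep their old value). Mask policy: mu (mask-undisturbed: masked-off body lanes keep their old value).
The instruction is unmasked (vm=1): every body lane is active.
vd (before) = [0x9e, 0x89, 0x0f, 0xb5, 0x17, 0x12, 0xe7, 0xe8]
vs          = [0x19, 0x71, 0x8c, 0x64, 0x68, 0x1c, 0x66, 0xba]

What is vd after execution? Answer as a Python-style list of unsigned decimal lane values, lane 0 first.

vd = [183, 250, 155, 281, 127, 18, 231, 232]

VLMAX = VLEN×LMUL/SEW = 128×2/32 = 8
vl ← min(5, 8) = 5
[0] add(0x9e,0x19) = 0xb7
[1] add(0x89,0x71) = 0xfa
[2] add(0x0f,0x8c) = 0x9b
[3] add(0xb5,0x64) = 0x119
[4] add(0x17,0x68) = 0x7f
[5] tail/keep = 0x12
[6] tail/keep = 0xe7
[7] tail/keep = 0xe8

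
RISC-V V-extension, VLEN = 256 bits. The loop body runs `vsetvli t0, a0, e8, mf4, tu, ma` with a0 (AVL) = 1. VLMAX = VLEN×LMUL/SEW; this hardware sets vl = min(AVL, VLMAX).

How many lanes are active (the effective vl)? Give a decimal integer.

vl = 1

VLMAX = VLEN×LMUL/SEW = 256×1/4/8 = 8
vl ← min(1, 8) = 1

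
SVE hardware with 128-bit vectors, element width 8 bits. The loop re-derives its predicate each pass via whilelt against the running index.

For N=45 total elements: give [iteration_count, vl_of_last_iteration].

[iterations, last_vl] = [3, 13]

128-bit reg / 8-bit elem → 16 lanes
N=45: ⌈45/16⌉ = 3 iters; last vl = 45 − 2×16 = 13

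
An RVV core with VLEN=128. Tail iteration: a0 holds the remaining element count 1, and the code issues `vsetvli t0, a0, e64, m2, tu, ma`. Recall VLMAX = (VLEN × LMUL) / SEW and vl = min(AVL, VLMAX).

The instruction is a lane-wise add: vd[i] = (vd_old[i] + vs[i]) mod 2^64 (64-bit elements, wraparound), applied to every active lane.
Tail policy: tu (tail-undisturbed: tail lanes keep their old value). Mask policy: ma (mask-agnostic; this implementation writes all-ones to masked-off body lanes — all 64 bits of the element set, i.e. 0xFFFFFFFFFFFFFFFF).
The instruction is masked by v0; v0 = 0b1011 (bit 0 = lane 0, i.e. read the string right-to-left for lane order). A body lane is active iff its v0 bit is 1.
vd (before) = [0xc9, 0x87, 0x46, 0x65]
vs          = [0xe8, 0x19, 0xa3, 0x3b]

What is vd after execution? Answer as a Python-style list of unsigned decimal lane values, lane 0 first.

lanes per group: 128·2/64 = 4
vl = min(AVL, VLMAX) = min(1, 4) = 1
[0] add(0xc9,0xe8) = 0x1b1
[1] tail/keep = 0x87
[2] tail/keep = 0x46
[3] tail/keep = 0x65

vd = [433, 135, 70, 101]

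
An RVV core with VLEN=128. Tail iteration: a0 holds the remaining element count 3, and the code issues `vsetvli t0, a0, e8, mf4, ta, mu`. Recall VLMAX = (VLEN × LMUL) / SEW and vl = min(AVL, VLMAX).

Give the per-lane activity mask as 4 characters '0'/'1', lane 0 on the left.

predicate = 1110

VLMAX = (128 × 1/4) / 8 = 4 lanes
AVL=3 ≤ VLMAX=4, so vl = 3
bits (lane 0 leftmost): 1110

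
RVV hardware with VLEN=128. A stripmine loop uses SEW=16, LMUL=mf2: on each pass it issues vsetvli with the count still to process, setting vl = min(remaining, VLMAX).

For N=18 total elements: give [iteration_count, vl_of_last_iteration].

lanes per group: 128·1/2/16 = 4
iterations = ceil(18/4) = 5; final-pass vl = 2

[iterations, last_vl] = [5, 2]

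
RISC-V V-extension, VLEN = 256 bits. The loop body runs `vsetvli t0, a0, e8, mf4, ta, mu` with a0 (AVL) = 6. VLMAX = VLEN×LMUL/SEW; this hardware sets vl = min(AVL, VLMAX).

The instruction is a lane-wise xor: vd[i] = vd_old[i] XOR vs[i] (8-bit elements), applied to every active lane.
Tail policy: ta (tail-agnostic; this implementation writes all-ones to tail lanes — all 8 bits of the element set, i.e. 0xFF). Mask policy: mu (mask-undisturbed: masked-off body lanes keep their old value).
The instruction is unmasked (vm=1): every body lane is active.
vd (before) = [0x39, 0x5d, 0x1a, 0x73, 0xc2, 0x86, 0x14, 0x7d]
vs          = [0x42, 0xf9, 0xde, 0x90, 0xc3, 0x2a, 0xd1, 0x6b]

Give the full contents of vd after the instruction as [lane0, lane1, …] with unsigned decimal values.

vd = [123, 164, 196, 227, 1, 172, 255, 255]

VLMAX = VLEN×LMUL/SEW = 256×1/4/8 = 8
vl ← min(6, 8) = 6
vd[0] xor(0x39,0x42) -> 0x7b
vd[1] xor(0x5d,0xf9) -> 0xa4
vd[2] xor(0x1a,0xde) -> 0xc4
vd[3] xor(0x73,0x90) -> 0xe3
vd[4] xor(0xc2,0xc3) -> 0x01
vd[5] xor(0x86,0x2a) -> 0xac
vd[6] tail/ones -> 0xff
vd[7] tail/ones -> 0xff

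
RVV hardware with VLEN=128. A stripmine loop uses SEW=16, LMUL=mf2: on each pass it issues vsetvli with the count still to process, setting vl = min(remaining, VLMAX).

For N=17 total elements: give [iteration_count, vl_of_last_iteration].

lanes per group: 128·1/2/16 = 4
17 elements at 4/iter → 5 passes, remainder 1 on the last

[iterations, last_vl] = [5, 1]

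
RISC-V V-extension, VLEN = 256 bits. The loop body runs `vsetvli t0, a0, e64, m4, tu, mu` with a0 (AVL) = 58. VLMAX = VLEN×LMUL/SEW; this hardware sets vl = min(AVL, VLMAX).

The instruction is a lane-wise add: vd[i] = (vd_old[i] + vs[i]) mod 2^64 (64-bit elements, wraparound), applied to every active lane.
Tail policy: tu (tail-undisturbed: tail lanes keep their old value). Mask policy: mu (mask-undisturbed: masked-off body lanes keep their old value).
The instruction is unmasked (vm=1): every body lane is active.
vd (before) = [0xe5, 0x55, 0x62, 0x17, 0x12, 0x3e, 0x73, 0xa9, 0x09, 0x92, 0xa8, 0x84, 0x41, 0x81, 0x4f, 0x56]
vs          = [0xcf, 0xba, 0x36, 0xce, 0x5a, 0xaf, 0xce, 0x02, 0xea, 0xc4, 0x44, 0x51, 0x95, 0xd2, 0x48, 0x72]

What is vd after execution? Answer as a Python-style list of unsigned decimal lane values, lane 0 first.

vd = [436, 271, 152, 229, 108, 237, 321, 171, 243, 342, 236, 213, 214, 339, 151, 200]

VLMAX = (256 × 4) / 64 = 16 lanes
vl ← min(58, 16) = 16
vd[0] add(0xe5,0xcf) -> 0x1b4
vd[1] add(0x55,0xba) -> 0x10f
vd[2] add(0x62,0x36) -> 0x98
vd[3] add(0x17,0xce) -> 0xe5
vd[4] add(0x12,0x5a) -> 0x6c
vd[5] add(0x3e,0xaf) -> 0xed
vd[6] add(0x73,0xce) -> 0x141
vd[7] add(0xa9,0x02) -> 0xab
vd[8] add(0x09,0xea) -> 0xf3
vd[9] add(0x92,0xc4) -> 0x156
vd[10] add(0xa8,0x44) -> 0xec
vd[11] add(0x84,0x51) -> 0xd5
vd[12] add(0x41,0x95) -> 0xd6
vd[13] add(0x81,0xd2) -> 0x153
vd[14] add(0x4f,0x48) -> 0x97
vd[15] add(0x56,0x72) -> 0xc8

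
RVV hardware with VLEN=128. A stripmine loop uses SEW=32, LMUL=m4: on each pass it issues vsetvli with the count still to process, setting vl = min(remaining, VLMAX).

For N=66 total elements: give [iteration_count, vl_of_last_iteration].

VLMAX = (128 × 4) / 32 = 16 lanes
66 elements at 16/iter → 5 passes, remainder 2 on the last

[iterations, last_vl] = [5, 2]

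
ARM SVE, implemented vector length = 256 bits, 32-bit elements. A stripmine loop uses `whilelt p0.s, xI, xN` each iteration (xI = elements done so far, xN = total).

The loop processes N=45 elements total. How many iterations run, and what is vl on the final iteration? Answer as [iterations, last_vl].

[iterations, last_vl] = [6, 5]

register lanes = 256/32 = 8
iterations = ceil(45/8) = 6; final-pass vl = 5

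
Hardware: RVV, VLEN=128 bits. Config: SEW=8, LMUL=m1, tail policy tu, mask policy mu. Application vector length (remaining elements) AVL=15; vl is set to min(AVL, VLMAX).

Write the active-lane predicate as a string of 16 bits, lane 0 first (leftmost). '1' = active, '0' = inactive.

VLMAX = (128 × 1) / 8 = 16 lanes
AVL=15 ≤ VLMAX=16, so vl = 15
bits (lane 0 leftmost): 1111111111111110

predicate = 1111111111111110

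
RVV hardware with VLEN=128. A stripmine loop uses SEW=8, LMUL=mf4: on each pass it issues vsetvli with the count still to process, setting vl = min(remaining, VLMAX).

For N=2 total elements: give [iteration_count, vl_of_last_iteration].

VLMAX = (128 × 1/4) / 8 = 4 lanes
N=2: ⌈2/4⌉ = 1 iters; last vl = 2 − 0×4 = 2

[iterations, last_vl] = [1, 2]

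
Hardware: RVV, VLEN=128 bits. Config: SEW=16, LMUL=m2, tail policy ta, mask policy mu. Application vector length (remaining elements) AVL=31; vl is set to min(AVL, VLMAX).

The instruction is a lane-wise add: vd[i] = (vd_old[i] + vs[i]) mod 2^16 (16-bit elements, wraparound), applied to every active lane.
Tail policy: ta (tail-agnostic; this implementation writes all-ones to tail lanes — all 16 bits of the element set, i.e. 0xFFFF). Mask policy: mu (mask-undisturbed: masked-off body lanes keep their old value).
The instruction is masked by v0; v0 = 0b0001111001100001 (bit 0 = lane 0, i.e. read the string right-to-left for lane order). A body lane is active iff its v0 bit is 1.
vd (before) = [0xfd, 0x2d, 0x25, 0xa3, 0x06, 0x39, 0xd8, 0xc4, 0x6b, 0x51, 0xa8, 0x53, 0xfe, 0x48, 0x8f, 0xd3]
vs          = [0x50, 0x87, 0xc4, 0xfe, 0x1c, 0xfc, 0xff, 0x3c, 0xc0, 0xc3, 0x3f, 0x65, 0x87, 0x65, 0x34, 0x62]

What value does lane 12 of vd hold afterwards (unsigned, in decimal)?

vd[12] = 389

lanes per group: 128·2/16 = 16
vl = min(AVL, VLMAX) = min(31, 16) = 16
vd[0] add(0xfd,0x50) -> 0x14d
vd[1] mask-off/keep -> 0x2d
vd[2] mask-off/keep -> 0x25
vd[3] mask-off/keep -> 0xa3
vd[4] mask-off/keep -> 0x06
vd[5] add(0x39,0xfc) -> 0x135
vd[6] add(0xd8,0xff) -> 0x1d7
vd[7] mask-off/keep -> 0xc4
vd[8] mask-off/keep -> 0x6b
vd[9] add(0x51,0xc3) -> 0x114
vd[10] add(0xa8,0x3f) -> 0xe7
vd[11] add(0x53,0x65) -> 0xb8
vd[12] add(0xfe,0x87) -> 0x185
vd[13] mask-off/keep -> 0x48
vd[14] mask-off/keep -> 0x8f
vd[15] mask-off/keep -> 0xd3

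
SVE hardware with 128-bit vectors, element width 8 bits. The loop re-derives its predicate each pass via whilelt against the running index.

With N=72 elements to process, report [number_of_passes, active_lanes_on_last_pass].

[iterations, last_vl] = [5, 8]

lane count: 128 div 8 = 16
N=72: ⌈72/16⌉ = 5 iters; last vl = 72 − 4×16 = 8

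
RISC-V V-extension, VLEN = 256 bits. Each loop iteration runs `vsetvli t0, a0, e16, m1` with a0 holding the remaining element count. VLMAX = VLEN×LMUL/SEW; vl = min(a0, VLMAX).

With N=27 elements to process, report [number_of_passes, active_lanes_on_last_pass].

VLMAX = (256 × 1) / 16 = 16 lanes
iterations = ceil(27/16) = 2; final-pass vl = 11

[iterations, last_vl] = [2, 11]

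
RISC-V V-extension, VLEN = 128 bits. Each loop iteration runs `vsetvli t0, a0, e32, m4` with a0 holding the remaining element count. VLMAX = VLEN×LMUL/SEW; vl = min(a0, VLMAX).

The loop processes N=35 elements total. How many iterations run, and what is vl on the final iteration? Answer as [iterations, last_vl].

VLMAX = (128 × 4) / 32 = 16 lanes
35 elements at 16/iter → 3 passes, remainder 3 on the last

[iterations, last_vl] = [3, 3]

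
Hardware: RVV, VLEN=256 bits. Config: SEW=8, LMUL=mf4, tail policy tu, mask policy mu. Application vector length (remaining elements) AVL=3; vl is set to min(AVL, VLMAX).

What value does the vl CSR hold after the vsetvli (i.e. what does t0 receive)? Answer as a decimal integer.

vl = 3

VLMAX = VLEN×LMUL/SEW = 256×1/4/8 = 8
vl ← min(3, 8) = 3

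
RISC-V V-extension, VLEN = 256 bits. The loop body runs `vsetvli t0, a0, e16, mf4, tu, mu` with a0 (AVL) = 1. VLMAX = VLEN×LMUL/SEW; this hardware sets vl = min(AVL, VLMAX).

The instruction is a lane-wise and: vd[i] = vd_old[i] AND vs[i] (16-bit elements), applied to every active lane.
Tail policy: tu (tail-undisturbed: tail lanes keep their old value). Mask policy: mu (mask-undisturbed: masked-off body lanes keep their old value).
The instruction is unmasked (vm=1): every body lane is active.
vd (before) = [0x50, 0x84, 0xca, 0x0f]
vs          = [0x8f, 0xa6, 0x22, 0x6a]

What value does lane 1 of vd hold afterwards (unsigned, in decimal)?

vd[1] = 132

VLMAX = (256 × 1/4) / 16 = 4 lanes
vl = min(AVL, VLMAX) = min(1, 4) = 1
  i=0: and(0x50,0x8f) → 0
  i=1: tail/keep → 132
  i=2: tail/keep → 202
  i=3: tail/keep → 15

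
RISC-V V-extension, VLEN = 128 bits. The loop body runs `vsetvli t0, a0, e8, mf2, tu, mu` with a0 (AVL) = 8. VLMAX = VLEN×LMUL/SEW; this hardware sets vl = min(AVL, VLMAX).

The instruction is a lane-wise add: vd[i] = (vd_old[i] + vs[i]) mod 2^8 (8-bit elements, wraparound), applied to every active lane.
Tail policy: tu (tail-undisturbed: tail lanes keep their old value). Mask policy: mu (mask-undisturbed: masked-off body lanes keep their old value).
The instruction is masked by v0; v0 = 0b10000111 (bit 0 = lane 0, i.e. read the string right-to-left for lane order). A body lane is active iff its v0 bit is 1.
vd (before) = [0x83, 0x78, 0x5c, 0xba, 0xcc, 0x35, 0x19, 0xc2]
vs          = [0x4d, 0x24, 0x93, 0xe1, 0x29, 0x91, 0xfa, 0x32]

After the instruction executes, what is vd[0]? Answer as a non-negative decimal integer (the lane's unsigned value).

VLMAX = VLEN×LMUL/SEW = 128×1/2/8 = 8
AVL=8 ≤ VLMAX=8, so vl = 8
vd[0] add(0x83,0x4d) -> 0xd0
vd[1] add(0x78,0x24) -> 0x9c
vd[2] add(0x5c,0x93) -> 0xef
vd[3] mask-off/keep -> 0xba
vd[4] mask-off/keep -> 0xcc
vd[5] mask-off/keep -> 0x35
vd[6] mask-off/keep -> 0x19
vd[7] add(0xc2,0x32) -> 0xf4

vd[0] = 208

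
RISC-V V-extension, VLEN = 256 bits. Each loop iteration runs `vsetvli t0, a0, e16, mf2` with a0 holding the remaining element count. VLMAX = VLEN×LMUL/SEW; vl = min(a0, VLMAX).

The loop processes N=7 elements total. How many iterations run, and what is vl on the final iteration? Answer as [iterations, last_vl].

VLMAX = (256 × 1/2) / 16 = 8 lanes
7 elements at 8/iter → 1 passes, remainder 7 on the last

[iterations, last_vl] = [1, 7]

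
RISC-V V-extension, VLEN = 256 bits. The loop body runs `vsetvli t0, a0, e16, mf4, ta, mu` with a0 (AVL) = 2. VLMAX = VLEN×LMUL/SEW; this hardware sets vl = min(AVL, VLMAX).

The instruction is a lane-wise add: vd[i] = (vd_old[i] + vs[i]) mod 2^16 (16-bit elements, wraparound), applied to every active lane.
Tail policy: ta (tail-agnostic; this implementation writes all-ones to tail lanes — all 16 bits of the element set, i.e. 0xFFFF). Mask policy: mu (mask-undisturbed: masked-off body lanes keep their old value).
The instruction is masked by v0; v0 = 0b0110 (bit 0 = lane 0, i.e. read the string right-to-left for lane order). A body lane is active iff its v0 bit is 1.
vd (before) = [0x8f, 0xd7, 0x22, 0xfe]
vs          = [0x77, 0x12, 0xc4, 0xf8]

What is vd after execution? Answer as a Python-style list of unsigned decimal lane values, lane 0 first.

lanes per group: 256·1/4/16 = 4
vl ← min(2, 4) = 2
  i=0: mask-off/keep → 143
  i=1: add(0xd7,0x12) → 233
  i=2: tail/ones → 65535
  i=3: tail/ones → 65535

vd = [143, 233, 65535, 65535]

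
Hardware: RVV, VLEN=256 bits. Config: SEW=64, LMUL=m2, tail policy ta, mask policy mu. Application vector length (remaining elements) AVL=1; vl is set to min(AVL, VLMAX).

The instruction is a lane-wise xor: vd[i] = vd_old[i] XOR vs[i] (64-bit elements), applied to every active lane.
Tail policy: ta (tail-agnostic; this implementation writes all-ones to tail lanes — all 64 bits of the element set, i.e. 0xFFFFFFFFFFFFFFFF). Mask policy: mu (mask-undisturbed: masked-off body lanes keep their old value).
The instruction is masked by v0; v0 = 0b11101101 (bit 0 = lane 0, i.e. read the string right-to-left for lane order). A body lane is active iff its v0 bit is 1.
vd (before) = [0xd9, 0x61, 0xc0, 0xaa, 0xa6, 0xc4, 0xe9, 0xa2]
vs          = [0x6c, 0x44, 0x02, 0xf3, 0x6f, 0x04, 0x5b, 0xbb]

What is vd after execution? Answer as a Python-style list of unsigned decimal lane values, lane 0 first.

lanes per group: 256·2/64 = 8
AVL=1 ≤ VLMAX=8, so vl = 1
vd[0] xor(0xd9,0x6c) -> 0xb5
vd[1] tail/ones -> 0xffffffffffffffff
vd[2] tail/ones -> 0xffffffffffffffff
vd[3] tail/ones -> 0xffffffffffffffff
vd[4] tail/ones -> 0xffffffffffffffff
vd[5] tail/ones -> 0xffffffffffffffff
vd[6] tail/ones -> 0xffffffffffffffff
vd[7] tail/ones -> 0xffffffffffffffff

vd = [181, 18446744073709551615, 18446744073709551615, 18446744073709551615, 18446744073709551615, 18446744073709551615, 18446744073709551615, 18446744073709551615]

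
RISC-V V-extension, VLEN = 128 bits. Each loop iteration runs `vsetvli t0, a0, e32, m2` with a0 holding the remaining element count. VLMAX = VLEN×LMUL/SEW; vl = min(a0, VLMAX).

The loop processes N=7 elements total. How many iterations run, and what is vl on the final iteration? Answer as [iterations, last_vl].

[iterations, last_vl] = [1, 7]

VLMAX = (128 × 2) / 32 = 8 lanes
iterations = ceil(7/8) = 1; final-pass vl = 7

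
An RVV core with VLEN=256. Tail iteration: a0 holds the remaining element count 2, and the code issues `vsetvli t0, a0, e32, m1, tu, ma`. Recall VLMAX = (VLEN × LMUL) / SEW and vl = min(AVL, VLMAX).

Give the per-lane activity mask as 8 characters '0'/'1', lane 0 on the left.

VLMAX = (256 × 1) / 32 = 8 lanes
vl ← min(2, 8) = 2
bits (lane 0 leftmost): 11000000

predicate = 11000000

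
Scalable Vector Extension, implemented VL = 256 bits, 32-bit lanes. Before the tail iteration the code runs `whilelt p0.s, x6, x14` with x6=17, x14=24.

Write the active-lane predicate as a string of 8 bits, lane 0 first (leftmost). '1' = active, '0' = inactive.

register lanes = 256/32 = 8
whilelt: lane j active iff 17+j < 24 → j < 7 → 7 active
bits (lane 0 leftmost): 11111110

predicate = 11111110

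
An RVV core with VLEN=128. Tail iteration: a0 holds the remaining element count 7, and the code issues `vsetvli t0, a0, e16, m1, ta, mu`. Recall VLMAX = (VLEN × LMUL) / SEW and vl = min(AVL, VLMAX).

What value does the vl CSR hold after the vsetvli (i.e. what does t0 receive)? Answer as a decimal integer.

vl = 7

VLMAX = VLEN×LMUL/SEW = 128×1/16 = 8
vl = min(AVL, VLMAX) = min(7, 8) = 7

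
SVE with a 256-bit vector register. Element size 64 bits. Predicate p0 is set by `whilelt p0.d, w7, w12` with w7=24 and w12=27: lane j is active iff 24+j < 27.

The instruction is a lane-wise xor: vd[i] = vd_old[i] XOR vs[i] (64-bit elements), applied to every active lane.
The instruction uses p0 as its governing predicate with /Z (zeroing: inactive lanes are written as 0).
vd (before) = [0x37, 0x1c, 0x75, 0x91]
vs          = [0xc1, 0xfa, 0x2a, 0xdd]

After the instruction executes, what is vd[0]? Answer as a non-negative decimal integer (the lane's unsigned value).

256-bit reg / 64-bit elem → 4 lanes
active while 24+j < 27, i.e. j ∈ [0,3) capped at 4 ⇒ 3
vd[0] xor(0x37,0xc1) -> 0xf6
vd[1] xor(0x1c,0xfa) -> 0xe6
vd[2] xor(0x75,0x2a) -> 0x5f
vd[3] tail/zero -> 0x00

vd[0] = 246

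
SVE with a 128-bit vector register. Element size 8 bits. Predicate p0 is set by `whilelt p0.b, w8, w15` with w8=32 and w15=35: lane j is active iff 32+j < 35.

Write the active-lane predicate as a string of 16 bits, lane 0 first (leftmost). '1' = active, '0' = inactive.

register lanes = 128/8 = 16
active while 32+j < 35, i.e. j ∈ [0,3) capped at 16 ⇒ 3
bits (lane 0 leftmost): 1110000000000000

predicate = 1110000000000000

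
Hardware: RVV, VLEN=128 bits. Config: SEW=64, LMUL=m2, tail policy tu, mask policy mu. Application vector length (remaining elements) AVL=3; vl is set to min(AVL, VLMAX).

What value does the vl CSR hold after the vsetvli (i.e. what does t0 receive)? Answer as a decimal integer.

VLMAX = VLEN×LMUL/SEW = 128×2/64 = 4
vl = min(AVL, VLMAX) = min(3, 4) = 3

vl = 3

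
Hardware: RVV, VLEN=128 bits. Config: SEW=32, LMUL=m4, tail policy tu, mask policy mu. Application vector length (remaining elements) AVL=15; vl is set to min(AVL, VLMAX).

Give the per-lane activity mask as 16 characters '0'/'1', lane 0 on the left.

predicate = 1111111111111110

VLMAX = VLEN×LMUL/SEW = 128×4/32 = 16
AVL=15 ≤ VLMAX=16, so vl = 15
bits (lane 0 leftmost): 1111111111111110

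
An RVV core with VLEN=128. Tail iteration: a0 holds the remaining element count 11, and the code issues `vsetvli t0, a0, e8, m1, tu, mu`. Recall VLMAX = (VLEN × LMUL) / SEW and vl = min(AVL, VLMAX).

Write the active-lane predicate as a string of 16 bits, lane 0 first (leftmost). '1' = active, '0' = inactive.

VLMAX = VLEN×LMUL/SEW = 128×1/8 = 16
vl = min(AVL, VLMAX) = min(11, 16) = 11
bits (lane 0 leftmost): 1111111111100000

predicate = 1111111111100000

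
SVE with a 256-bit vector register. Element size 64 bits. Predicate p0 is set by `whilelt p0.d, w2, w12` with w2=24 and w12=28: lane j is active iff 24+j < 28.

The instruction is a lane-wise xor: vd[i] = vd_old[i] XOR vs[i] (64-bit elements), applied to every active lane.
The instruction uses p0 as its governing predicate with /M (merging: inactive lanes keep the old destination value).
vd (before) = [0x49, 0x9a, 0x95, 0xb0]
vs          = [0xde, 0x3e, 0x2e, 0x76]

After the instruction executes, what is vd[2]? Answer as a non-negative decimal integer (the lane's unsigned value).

256-bit reg / 64-bit elem → 4 lanes
p0[j] = (24+j < 28); true for j=0..3 → 4 lanes set
vd[0] xor(0x49,0xde) -> 0x97
vd[1] xor(0x9a,0x3e) -> 0xa4
vd[2] xor(0x95,0x2e) -> 0xbb
vd[3] xor(0xb0,0x76) -> 0xc6

vd[2] = 187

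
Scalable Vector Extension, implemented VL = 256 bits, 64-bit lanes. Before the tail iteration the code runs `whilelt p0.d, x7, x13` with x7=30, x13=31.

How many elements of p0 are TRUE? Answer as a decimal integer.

lane count: 256 div 64 = 4
p0[j] = (30+j < 31); true for j=0..0 → 1 lanes set

vl = 1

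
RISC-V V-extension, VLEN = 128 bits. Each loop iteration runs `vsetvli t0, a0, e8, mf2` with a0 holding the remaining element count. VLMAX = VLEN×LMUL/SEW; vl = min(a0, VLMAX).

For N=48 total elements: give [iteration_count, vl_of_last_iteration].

[iterations, last_vl] = [6, 8]

VLMAX = VLEN×LMUL/SEW = 128×1/2/8 = 8
N=48: ⌈48/8⌉ = 6 iters; last vl = 48 − 5×8 = 8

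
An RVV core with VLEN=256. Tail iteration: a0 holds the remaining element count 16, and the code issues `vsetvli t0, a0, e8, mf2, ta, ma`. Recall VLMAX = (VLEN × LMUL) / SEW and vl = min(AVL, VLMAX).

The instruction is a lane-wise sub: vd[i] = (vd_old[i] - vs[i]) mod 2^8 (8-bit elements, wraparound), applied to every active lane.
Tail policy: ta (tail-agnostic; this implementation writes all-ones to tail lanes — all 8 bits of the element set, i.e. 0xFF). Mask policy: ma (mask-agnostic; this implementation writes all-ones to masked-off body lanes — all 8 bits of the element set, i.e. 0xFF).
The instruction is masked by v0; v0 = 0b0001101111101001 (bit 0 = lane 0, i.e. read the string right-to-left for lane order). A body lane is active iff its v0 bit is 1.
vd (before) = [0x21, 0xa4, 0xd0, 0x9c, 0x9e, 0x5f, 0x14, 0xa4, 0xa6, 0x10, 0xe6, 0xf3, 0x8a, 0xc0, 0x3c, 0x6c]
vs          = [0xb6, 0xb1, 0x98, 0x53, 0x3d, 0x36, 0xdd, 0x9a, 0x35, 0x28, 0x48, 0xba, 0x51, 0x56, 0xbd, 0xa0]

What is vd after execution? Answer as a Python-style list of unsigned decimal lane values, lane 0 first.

VLMAX = VLEN×LMUL/SEW = 256×1/2/8 = 16
vl = min(AVL, VLMAX) = min(16, 16) = 16
[0] sub(0x21,0xb6) = 0x6b
[1] mask-off/ones = 0xff
[2] mask-off/ones = 0xff
[3] sub(0x9c,0x53) = 0x49
[4] mask-off/ones = 0xff
[5] sub(0x5f,0x36) = 0x29
[6] sub(0x14,0xdd) = 0x37
[7] sub(0xa4,0x9a) = 0x0a
[8] sub(0xa6,0x35) = 0x71
[9] sub(0x10,0x28) = 0xe8
[10] mask-off/ones = 0xff
[11] sub(0xf3,0xba) = 0x39
[12] sub(0x8a,0x51) = 0x39
[13] mask-off/ones = 0xff
[14] mask-off/ones = 0xff
[15] mask-off/ones = 0xff

vd = [107, 255, 255, 73, 255, 41, 55, 10, 113, 232, 255, 57, 57, 255, 255, 255]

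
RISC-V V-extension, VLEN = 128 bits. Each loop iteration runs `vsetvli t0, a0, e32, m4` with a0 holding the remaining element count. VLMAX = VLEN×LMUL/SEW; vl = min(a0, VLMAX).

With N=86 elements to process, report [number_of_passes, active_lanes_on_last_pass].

[iterations, last_vl] = [6, 6]

VLMAX = (128 × 4) / 32 = 16 lanes
iterations = ceil(86/16) = 6; final-pass vl = 6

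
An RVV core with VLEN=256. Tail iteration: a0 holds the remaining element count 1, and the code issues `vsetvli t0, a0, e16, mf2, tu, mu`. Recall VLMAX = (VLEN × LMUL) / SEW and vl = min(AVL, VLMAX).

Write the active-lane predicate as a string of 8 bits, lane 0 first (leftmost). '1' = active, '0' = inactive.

VLMAX = VLEN×LMUL/SEW = 256×1/2/16 = 8
vl = min(AVL, VLMAX) = min(1, 8) = 1
bits (lane 0 leftmost): 10000000

predicate = 10000000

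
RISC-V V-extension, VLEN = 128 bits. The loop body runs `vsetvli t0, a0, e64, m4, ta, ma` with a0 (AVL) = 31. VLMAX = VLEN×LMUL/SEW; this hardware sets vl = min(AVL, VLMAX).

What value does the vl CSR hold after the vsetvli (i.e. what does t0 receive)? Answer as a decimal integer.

vl = 8

VLMAX = VLEN×LMUL/SEW = 128×4/64 = 8
vl = min(AVL, VLMAX) = min(31, 8) = 8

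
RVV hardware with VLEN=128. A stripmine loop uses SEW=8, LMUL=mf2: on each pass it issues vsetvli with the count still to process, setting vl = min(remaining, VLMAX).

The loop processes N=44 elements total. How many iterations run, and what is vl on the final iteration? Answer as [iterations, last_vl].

[iterations, last_vl] = [6, 4]

VLMAX = VLEN×LMUL/SEW = 128×1/2/8 = 8
N=44: ⌈44/8⌉ = 6 iters; last vl = 44 − 5×8 = 4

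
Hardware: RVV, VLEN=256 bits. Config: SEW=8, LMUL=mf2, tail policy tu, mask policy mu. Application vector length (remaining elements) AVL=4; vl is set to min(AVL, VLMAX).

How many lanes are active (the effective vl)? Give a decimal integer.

VLMAX = VLEN×LMUL/SEW = 256×1/2/8 = 16
AVL=4 ≤ VLMAX=16, so vl = 4

vl = 4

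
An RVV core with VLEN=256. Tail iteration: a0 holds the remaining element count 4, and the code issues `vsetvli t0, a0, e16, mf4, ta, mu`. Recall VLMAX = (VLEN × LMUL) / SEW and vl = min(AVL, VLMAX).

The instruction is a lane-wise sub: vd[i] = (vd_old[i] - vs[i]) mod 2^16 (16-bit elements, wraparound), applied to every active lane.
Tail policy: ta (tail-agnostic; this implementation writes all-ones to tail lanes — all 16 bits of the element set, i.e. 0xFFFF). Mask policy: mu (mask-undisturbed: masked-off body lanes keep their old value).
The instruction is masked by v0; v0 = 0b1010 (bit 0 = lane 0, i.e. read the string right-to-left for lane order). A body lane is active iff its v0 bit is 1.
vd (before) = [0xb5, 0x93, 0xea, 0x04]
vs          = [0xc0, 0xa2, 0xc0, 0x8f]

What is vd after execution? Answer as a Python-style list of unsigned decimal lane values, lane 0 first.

lanes per group: 256·1/4/16 = 4
vl = min(AVL, VLMAX) = min(4, 4) = 4
vd[0] mask-off/keep -> 0xb5
vd[1] sub(0x93,0xa2) -> 0xfff1
vd[2] mask-off/keep -> 0xea
vd[3] sub(0x04,0x8f) -> 0xff75

vd = [181, 65521, 234, 65397]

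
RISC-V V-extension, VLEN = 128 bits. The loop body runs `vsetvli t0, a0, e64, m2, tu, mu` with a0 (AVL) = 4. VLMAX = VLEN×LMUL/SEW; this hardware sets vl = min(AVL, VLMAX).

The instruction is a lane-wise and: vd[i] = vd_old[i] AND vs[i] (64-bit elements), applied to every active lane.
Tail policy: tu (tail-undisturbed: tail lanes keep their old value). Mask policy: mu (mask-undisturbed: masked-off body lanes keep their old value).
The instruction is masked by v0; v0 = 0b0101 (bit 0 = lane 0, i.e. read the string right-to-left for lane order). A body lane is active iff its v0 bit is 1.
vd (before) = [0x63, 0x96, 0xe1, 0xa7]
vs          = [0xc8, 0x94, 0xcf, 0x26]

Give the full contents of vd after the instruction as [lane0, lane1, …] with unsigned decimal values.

lanes per group: 128·2/64 = 4
vl = min(AVL, VLMAX) = min(4, 4) = 4
[0] and(0x63,0xc8) = 0x40
[1] mask-off/keep = 0x96
[2] and(0xe1,0xcf) = 0xc1
[3] mask-off/keep = 0xa7

vd = [64, 150, 193, 167]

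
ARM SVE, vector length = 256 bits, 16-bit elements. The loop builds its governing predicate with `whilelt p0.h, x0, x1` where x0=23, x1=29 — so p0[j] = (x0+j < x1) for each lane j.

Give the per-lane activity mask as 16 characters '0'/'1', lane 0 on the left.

predicate = 1111110000000000

256-bit reg / 16-bit elem → 16 lanes
p0[j] = (23+j < 29); true for j=0..5 → 6 lanes set
bits (lane 0 leftmost): 1111110000000000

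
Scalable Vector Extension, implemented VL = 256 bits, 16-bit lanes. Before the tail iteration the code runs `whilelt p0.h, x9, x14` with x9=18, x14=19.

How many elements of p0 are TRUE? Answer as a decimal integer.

vl = 1

lane count: 256 div 16 = 16
active while 18+j < 19, i.e. j ∈ [0,1) capped at 16 ⇒ 1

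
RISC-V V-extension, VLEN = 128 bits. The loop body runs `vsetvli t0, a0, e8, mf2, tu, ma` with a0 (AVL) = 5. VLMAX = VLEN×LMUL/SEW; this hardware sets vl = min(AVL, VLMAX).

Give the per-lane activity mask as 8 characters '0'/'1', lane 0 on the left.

predicate = 11111000

VLMAX = VLEN×LMUL/SEW = 128×1/2/8 = 8
vl = min(AVL, VLMAX) = min(5, 8) = 5
bits (lane 0 leftmost): 11111000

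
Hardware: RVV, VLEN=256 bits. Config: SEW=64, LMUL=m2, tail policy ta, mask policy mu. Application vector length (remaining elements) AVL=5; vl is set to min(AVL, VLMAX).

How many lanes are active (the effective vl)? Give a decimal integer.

vl = 5

VLMAX = VLEN×LMUL/SEW = 256×2/64 = 8
vl = min(AVL, VLMAX) = min(5, 8) = 5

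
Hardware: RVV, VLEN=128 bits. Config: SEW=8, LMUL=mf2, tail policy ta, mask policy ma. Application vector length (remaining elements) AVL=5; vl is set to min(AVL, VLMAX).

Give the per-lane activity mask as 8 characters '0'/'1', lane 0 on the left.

predicate = 11111000

VLMAX = VLEN×LMUL/SEW = 128×1/2/8 = 8
AVL=5 ≤ VLMAX=8, so vl = 5
bits (lane 0 leftmost): 11111000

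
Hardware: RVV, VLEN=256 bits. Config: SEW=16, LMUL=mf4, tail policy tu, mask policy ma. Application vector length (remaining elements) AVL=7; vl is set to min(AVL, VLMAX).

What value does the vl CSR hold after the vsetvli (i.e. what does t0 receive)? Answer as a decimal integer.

vl = 4

lanes per group: 256·1/4/16 = 4
AVL=7 > VLMAX=4, so vl = 4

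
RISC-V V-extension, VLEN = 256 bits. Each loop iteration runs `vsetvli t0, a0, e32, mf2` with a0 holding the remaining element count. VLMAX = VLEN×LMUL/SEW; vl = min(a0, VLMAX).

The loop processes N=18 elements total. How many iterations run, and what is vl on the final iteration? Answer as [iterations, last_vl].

[iterations, last_vl] = [5, 2]

VLMAX = (256 × 1/2) / 32 = 4 lanes
18 elements at 4/iter → 5 passes, remainder 2 on the last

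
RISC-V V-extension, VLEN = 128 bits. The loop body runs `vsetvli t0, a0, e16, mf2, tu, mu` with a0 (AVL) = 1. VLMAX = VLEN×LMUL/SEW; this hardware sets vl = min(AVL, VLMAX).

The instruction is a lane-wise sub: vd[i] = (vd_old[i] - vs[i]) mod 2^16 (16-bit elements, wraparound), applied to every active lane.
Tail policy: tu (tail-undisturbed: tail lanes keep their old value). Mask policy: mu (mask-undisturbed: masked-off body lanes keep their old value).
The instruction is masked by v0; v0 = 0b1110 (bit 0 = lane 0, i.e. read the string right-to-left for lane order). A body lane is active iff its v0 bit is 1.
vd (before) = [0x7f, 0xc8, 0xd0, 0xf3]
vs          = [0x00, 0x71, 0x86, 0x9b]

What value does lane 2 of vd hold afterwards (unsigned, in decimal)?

VLMAX = (128 × 1/2) / 16 = 4 lanes
vl = min(AVL, VLMAX) = min(1, 4) = 1
  i=0: mask-off/keep → 127
  i=1: tail/keep → 200
  i=2: tail/keep → 208
  i=3: tail/keep → 243

vd[2] = 208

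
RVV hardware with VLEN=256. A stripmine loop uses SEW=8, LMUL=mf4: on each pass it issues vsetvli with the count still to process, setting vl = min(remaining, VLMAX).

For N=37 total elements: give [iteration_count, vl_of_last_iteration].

VLMAX = VLEN×LMUL/SEW = 256×1/4/8 = 8
37 elements at 8/iter → 5 passes, remainder 5 on the last

[iterations, last_vl] = [5, 5]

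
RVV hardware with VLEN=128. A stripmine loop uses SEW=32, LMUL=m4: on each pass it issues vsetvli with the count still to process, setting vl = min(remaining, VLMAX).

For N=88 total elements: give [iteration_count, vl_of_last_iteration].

[iterations, last_vl] = [6, 8]

lanes per group: 128·4/32 = 16
N=88: ⌈88/16⌉ = 6 iters; last vl = 88 − 5×16 = 8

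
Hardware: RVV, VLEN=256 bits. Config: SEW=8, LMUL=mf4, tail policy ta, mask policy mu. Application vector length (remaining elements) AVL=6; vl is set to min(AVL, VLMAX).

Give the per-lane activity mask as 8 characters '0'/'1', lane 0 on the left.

VLMAX = VLEN×LMUL/SEW = 256×1/4/8 = 8
vl = min(AVL, VLMAX) = min(6, 8) = 6
bits (lane 0 leftmost): 11111100

predicate = 11111100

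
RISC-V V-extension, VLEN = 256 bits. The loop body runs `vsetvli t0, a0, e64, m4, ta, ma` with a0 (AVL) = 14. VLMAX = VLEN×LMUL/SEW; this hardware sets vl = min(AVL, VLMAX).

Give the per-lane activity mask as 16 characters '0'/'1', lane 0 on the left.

VLMAX = VLEN×LMUL/SEW = 256×4/64 = 16
vl ← min(14, 16) = 14
bits (lane 0 leftmost): 1111111111111100

predicate = 1111111111111100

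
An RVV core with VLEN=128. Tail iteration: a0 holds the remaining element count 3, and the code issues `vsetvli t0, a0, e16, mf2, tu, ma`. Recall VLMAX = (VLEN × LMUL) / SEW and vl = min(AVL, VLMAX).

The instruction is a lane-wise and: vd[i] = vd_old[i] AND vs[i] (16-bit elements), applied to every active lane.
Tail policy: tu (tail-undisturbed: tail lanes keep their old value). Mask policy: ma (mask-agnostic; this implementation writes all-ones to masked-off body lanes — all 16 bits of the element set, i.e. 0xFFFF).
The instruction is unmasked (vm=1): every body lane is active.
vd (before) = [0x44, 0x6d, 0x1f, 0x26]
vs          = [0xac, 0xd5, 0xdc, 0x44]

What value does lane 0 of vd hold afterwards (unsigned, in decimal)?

vd[0] = 4

VLMAX = VLEN×LMUL/SEW = 128×1/2/16 = 4
vl = min(AVL, VLMAX) = min(3, 4) = 3
[0] and(0x44,0xac) = 0x04
[1] and(0x6d,0xd5) = 0x45
[2] and(0x1f,0xdc) = 0x1c
[3] tail/keep = 0x26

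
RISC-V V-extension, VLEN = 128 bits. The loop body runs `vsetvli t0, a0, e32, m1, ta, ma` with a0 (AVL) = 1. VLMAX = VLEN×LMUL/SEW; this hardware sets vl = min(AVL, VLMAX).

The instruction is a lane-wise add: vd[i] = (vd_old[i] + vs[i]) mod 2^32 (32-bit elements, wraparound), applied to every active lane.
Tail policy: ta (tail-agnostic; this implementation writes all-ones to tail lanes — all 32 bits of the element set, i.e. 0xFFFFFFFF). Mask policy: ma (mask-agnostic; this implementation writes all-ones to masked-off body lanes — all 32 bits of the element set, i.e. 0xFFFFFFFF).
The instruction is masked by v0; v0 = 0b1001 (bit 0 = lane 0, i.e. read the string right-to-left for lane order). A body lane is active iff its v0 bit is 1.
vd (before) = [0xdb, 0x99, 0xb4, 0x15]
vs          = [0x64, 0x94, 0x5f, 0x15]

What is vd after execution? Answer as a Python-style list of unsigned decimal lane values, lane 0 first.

lanes per group: 128·1/32 = 4
vl ← min(1, 4) = 1
lane  0: add(0xdb,0x64) ⇒ 0x13f
lane  1: tail/ones ⇒ 0xffffffff
lane  2: tail/ones ⇒ 0xffffffff
lane  3: tail/ones ⇒ 0xffffffff

vd = [319, 4294967295, 4294967295, 4294967295]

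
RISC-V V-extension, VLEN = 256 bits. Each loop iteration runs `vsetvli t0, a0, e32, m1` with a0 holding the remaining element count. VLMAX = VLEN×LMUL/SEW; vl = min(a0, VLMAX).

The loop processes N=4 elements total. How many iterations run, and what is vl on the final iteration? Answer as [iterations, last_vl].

lanes per group: 256·1/32 = 8
4 elements at 8/iter → 1 passes, remainder 4 on the last

[iterations, last_vl] = [1, 4]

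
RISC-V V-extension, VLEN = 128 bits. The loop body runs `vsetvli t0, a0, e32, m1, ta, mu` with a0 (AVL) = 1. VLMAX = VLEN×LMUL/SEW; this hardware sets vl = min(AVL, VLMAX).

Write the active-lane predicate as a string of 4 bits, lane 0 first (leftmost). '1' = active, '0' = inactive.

lanes per group: 128·1/32 = 4
vl = min(AVL, VLMAX) = min(1, 4) = 1
bits (lane 0 leftmost): 1000

predicate = 1000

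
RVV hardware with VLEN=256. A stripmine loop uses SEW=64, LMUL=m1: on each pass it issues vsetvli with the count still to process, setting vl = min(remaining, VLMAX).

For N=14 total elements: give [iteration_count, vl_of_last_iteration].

VLMAX = (256 × 1) / 64 = 4 lanes
14 elements at 4/iter → 4 passes, remainder 2 on the last

[iterations, last_vl] = [4, 2]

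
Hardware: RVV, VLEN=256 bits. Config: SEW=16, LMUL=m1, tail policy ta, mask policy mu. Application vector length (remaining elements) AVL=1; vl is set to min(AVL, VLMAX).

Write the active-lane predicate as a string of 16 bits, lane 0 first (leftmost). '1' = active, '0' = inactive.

predicate = 1000000000000000

lanes per group: 256·1/16 = 16
AVL=1 ≤ VLMAX=16, so vl = 1
bits (lane 0 leftmost): 1000000000000000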